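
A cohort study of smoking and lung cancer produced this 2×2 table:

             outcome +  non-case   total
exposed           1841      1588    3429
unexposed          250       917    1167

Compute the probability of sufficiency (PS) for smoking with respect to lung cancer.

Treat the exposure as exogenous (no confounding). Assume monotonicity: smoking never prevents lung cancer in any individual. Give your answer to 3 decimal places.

p₁ = P(outcome | exposed) = 1841/3429 = 0.53689
p₀ = P(outcome | unexposed) = 250/1167 = 0.21422
Under exogeneity and monotonicity, PS = (p₁ − p₀) / (1 − p₀).
PS = (0.53689 − 0.21422) / (1 − 0.21422) = 0.32267 / 0.78578 ≈ 0.4106

PS ≈ 0.411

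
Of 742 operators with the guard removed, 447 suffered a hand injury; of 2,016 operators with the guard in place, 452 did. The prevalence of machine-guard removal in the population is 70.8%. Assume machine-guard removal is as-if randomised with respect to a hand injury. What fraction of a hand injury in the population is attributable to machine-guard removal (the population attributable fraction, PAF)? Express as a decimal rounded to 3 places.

PAF ≈ 0.544

p₁ = P(outcome | exposed) = 447/742 = 0.60243
p₀ = P(outcome | unexposed) = 452/2016 = 0.22421
Overall risk P(Y=1) = π·p₁ + (1−π)·p₀ = 0.708×0.60243 + 0.292×0.22421 = 0.49199.
Under exogeneity, PAF = [P(Y=1) − p₀] / P(Y=1).
PAF = (0.49199 − 0.22421) / 0.49199 ≈ 0.5443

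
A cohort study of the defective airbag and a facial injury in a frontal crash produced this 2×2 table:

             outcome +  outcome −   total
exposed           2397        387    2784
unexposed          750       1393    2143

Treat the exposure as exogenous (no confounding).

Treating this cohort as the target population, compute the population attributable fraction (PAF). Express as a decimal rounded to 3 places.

p₁ = P(outcome | exposed) = 2397/2784 = 0.86099
p₀ = P(outcome | unexposed) = 750/2143 = 0.34998
Exposure prevalence π = 2784/4927 = 0.56505; overall risk P(Y=1) = 0.63873.
Under exogeneity, PAF = [P(Y=1) − p₀]/P(Y=1).
PAF = (0.63873 − 0.34998) / 0.63873 ≈ 0.4521

PAF ≈ 0.452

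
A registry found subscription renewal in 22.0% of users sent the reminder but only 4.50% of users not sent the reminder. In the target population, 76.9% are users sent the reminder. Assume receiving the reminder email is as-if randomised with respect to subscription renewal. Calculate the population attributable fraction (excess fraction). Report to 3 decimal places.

p₁ = 0.22, p₀ = 0.045.
Overall risk P(Y=1) = π·p₁ + (1−π)·p₀ = 0.769×0.22 + 0.231×0.045 = 0.17957.
Under exogeneity, PAF = [P(Y=1) − p₀] / P(Y=1).
PAF = (0.17957 − 0.045) / 0.17957 ≈ 0.7494

PAF ≈ 0.749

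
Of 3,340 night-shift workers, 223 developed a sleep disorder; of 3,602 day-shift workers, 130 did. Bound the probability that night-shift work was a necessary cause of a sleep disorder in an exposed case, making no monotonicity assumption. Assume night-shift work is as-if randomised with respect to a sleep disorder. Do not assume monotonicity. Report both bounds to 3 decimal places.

p₁ = P(outcome | exposed) = 223/3340 = 0.066766
p₀ = P(outcome | unexposed) = 130/3602 = 0.036091
Under exogeneity alone the bounds on PN are max{0,(p₁−p₀)/p₁} ≤ PN ≤ min{1,(1−p₀)/p₁}.
  lower = (p₁ − p₀)/p₁ = 0.030675 / 0.066766 ≈ 0.4594
  upper = min{1, (1 − p₀)/p₁} = 0.96391 / 0.066766 ≈ 14.4370 → capped at 1

0.459 ≤ PN ≤ 1.000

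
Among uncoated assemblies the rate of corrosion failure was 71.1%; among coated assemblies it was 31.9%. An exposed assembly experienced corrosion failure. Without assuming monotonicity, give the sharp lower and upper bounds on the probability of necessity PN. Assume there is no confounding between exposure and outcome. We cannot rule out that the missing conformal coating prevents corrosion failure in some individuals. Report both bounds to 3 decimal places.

p₁ = 0.711, p₀ = 0.319.
Under exogeneity alone the bounds on PN are max{0,(p₁−p₀)/p₁} ≤ PN ≤ min{1,(1−p₀)/p₁}.
  lower = (p₁ − p₀)/p₁ = 0.392 / 0.711 ≈ 0.5513
  upper = min{1, (1 − p₀)/p₁} = 0.681 / 0.711 ≈ 0.9578

0.551 ≤ PN ≤ 0.958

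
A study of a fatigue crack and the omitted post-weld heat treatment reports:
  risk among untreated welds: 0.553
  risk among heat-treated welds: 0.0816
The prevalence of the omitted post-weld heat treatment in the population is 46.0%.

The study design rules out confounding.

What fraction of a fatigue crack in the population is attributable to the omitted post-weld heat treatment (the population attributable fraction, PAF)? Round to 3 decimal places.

Let p₁ = 0.553, p₀ = 0.0816.
Overall risk P(Y=1) = π·p₁ + (1−π)·p₀ = 0.46×0.553 + 0.54×0.0816 = 0.29844.
Under exogeneity, PAF = [P(Y=1) − p₀] / P(Y=1).
PAF = (0.29844 − 0.0816) / 0.29844 ≈ 0.7266

PAF ≈ 0.727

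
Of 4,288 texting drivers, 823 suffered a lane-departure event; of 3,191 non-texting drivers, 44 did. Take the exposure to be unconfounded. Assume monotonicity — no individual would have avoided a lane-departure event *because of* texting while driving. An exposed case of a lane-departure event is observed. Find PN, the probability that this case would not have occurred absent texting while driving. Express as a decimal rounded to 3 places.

PN ≈ 0.928

p₁ = P(outcome | exposed) = 823/4288 = 0.19193
p₀ = P(outcome | unexposed) = 44/3191 = 0.013789
Under exogeneity and monotonicity, PN = (p₁ − p₀) / p₁.
PN = (0.19193 − 0.013789) / 0.19193 = 0.17814 / 0.19193 ≈ 0.9282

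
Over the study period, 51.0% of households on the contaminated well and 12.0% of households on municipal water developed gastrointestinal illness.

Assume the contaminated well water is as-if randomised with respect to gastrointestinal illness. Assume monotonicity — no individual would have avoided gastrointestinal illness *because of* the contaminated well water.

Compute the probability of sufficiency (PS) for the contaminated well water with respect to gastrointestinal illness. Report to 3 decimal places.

p₁ = 0.51, p₀ = 0.12.
Under exogeneity and monotonicity, PS = (p₁ − p₀) / (1 − p₀).
PS = (0.51 − 0.12) / (1 − 0.12) = 0.39 / 0.88 ≈ 0.4432

PS ≈ 0.443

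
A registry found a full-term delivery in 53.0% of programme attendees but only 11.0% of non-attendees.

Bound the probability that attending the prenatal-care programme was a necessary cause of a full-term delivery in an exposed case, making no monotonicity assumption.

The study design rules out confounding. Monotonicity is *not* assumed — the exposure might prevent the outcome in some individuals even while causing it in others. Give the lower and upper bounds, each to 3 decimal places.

0.792 ≤ PN ≤ 1.000

p₁ = 0.53, p₀ = 0.11.
Under exogeneity alone the bounds on PN are max{0,(p₁−p₀)/p₁} ≤ PN ≤ min{1,(1−p₀)/p₁}.
  lower = (p₁ − p₀)/p₁ = 0.42 / 0.53 ≈ 0.7925
  upper = min{1, (1 − p₀)/p₁} = 0.89 / 0.53 ≈ 1.6792 → capped at 1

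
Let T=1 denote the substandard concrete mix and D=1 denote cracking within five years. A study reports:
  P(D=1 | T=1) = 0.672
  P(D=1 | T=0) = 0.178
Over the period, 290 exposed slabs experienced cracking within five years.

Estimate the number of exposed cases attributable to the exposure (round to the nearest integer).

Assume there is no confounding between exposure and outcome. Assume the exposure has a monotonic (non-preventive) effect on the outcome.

Let p₁ = 0.672, p₀ = 0.178.
PN = (p₁ − p₀)/p₁ = (0.672 − 0.178) / 0.672 ≈ 0.73512.
Attributable cases ≈ PN × (exposed cases) = 0.73512 × 290 ≈ 213.18.

about 213 cases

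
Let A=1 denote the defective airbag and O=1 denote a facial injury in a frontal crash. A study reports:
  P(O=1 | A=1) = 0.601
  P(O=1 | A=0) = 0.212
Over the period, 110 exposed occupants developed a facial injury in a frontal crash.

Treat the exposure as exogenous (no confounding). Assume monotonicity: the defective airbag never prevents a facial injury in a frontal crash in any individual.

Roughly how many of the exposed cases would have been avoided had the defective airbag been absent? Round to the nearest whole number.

about 71 cases

Let p₁ = 0.601, p₀ = 0.212.
PN = (p₁ − p₀)/p₁ = (0.601 − 0.212) / 0.601 ≈ 0.64725.
Attributable cases ≈ PN × (exposed cases) = 0.64725 × 110 ≈ 71.20.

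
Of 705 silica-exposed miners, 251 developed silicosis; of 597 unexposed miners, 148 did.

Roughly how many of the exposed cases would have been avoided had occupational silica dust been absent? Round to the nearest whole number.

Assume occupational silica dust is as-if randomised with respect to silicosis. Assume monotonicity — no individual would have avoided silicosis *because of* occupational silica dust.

about 76 cases

p₁ = P(outcome | exposed) = 251/705 = 0.35603
p₀ = P(outcome | unexposed) = 148/597 = 0.24791
PN = (p₁ − p₀)/p₁ = (0.35603 − 0.24791) / 0.35603 ≈ 0.30369.
Attributable cases ≈ PN × (exposed cases) = 0.30369 × 251 ≈ 76.23.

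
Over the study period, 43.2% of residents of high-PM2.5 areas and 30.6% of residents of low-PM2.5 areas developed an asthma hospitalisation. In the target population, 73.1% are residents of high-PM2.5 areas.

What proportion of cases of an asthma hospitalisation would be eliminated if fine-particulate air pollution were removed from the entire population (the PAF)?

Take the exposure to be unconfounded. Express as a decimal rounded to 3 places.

p₁ = 0.432, p₀ = 0.306.
Overall risk P(Y=1) = π·p₁ + (1−π)·p₀ = 0.731×0.432 + 0.269×0.306 = 0.39811.
Under exogeneity, PAF = [P(Y=1) − p₀] / P(Y=1).
PAF = (0.39811 − 0.306) / 0.39811 ≈ 0.2314

PAF ≈ 0.231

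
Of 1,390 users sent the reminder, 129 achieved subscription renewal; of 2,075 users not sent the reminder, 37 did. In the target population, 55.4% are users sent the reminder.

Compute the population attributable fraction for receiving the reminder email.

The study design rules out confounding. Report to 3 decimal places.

PAF ≈ 0.700

p₁ = P(outcome | exposed) = 129/1390 = 0.092806
p₀ = P(outcome | unexposed) = 37/2075 = 0.017831
Overall risk P(Y=1) = π·p₁ + (1−π)·p₀ = 0.554×0.092806 + 0.446×0.017831 = 0.059367.
Under exogeneity, PAF = [P(Y=1) − p₀] / P(Y=1).
PAF = (0.059367 − 0.017831) / 0.059367 ≈ 0.6996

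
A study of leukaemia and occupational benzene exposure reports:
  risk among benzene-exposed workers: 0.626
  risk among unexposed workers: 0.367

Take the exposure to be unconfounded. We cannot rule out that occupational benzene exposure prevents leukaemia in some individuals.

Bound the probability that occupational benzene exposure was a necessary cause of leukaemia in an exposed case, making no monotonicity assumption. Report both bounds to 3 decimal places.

Let p₁ = 0.626, p₀ = 0.367.
Under exogeneity alone the bounds on PN are max{0,(p₁−p₀)/p₁} ≤ PN ≤ min{1,(1−p₀)/p₁}.
  lower = (p₁ − p₀)/p₁ = 0.259 / 0.626 ≈ 0.4137
  upper = min{1, (1 − p₀)/p₁} = 0.633 / 0.626 ≈ 1.0112 → capped at 1

0.414 ≤ PN ≤ 1.000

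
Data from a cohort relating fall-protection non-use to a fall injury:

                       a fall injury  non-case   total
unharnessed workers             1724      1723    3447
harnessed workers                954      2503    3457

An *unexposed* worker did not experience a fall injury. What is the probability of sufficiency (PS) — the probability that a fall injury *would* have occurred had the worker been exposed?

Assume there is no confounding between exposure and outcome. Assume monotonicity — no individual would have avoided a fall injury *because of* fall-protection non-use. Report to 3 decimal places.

PS ≈ 0.310

p₁ = P(outcome | exposed) = 1724/3447 = 0.50015
p₀ = P(outcome | unexposed) = 954/3457 = 0.27596
Under exogeneity and monotonicity, PS = (p₁ − p₀)/(1 − p₀).
PS = (0.50015 − 0.27596) / 0.72404 ≈ 0.3096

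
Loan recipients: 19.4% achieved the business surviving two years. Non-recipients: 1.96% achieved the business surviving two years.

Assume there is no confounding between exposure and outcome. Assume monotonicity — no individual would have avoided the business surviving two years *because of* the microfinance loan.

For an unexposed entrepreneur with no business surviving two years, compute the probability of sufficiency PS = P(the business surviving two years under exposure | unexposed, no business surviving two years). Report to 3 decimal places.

PS ≈ 0.178

p₁ = 0.194, p₀ = 0.0196.
Under exogeneity and monotonicity, PS = (p₁ − p₀) / (1 − p₀).
PS = (0.194 − 0.0196) / (1 − 0.0196) = 0.1744 / 0.9804 ≈ 0.1779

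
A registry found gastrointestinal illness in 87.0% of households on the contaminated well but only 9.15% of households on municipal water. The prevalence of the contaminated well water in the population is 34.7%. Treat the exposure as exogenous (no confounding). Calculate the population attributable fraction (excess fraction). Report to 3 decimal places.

p₁ = 0.87, p₀ = 0.0915.
Overall risk P(Y=1) = π·p₁ + (1−π)·p₀ = 0.347×0.87 + 0.653×0.0915 = 0.36164.
Under exogeneity, PAF = [P(Y=1) − p₀] / P(Y=1).
PAF = (0.36164 − 0.0915) / 0.36164 ≈ 0.7470

PAF ≈ 0.747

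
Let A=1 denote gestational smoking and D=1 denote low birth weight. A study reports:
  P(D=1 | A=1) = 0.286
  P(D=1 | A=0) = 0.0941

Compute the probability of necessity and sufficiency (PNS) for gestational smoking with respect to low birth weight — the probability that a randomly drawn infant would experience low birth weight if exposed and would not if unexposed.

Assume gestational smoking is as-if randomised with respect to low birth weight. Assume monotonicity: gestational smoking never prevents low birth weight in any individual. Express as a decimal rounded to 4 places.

Let p₁ = 0.286, p₀ = 0.0941.
Under exogeneity and monotonicity, PNS = p₁ − p₀.
PNS = 0.286 − 0.0941 = 0.1919

PNS ≈ 0.1919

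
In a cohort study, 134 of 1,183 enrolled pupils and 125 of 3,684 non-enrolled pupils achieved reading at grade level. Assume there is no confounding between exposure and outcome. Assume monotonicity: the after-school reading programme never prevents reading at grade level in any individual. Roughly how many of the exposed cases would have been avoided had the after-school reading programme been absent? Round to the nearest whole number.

about 94 cases

p₁ = P(outcome | exposed) = 134/1183 = 0.11327
p₀ = P(outcome | unexposed) = 125/3684 = 0.033931
PN = (p₁ − p₀)/p₁ = (0.11327 − 0.033931) / 0.11327 ≈ 0.70045.
Attributable cases ≈ PN × (exposed cases) = 0.70045 × 134 ≈ 93.86.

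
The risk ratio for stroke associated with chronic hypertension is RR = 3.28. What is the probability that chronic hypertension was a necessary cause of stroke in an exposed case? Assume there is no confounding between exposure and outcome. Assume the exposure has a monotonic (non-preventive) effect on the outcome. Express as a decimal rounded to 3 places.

PN ≈ 0.695

Under exogeneity and monotonicity, PN = (RR − 1) / RR = 1 − 1/RR.
PN = (3.28 − 1) / 3.28 = 2.28 / 3.28 ≈ 0.6951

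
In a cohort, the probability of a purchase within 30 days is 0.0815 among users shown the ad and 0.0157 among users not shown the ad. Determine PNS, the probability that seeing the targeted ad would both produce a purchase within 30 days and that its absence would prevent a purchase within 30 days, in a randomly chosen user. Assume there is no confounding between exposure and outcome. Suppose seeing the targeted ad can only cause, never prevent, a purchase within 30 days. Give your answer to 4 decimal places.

PNS ≈ 0.0658

Let p₁ = 0.0815, p₀ = 0.0157.
Under exogeneity and monotonicity, PNS = p₁ − p₀.
PNS = 0.0815 − 0.0157 = 0.0658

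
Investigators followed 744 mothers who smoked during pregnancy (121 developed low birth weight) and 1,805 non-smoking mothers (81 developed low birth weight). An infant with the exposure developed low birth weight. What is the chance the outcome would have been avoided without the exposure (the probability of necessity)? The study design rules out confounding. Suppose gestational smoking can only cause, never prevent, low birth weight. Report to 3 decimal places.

p₁ = P(outcome | exposed) = 121/744 = 0.16263
p₀ = P(outcome | unexposed) = 81/1805 = 0.044875
Under exogeneity and monotonicity, PN = (p₁ − p₀) / p₁.
PN = (0.16263 − 0.044875) / 0.16263 = 0.11776 / 0.16263 ≈ 0.7241

PN ≈ 0.724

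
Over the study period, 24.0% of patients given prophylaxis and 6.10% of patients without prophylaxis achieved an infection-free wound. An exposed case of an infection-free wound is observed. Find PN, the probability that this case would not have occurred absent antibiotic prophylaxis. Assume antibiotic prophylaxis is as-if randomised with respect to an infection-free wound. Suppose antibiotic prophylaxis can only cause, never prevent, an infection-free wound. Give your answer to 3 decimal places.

p₁ = 0.24, p₀ = 0.061.
Under exogeneity and monotonicity, PN = (p₁ − p₀) / p₁.
PN = (0.24 − 0.061) / 0.24 = 0.179 / 0.24 ≈ 0.7458

PN ≈ 0.746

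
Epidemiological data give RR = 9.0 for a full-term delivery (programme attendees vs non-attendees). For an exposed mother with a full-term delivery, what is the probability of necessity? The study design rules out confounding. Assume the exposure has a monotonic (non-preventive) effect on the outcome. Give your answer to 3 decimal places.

Under exogeneity and monotonicity, PN = (RR − 1) / RR = 1 − 1/RR.
PN = (9.0 − 1) / 9.0 = 8 / 9.0 ≈ 0.8889

PN ≈ 0.889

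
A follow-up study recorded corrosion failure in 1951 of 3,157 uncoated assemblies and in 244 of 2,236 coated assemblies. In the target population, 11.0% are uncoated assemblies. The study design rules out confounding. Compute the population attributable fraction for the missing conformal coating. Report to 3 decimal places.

p₁ = P(outcome | exposed) = 1951/3157 = 0.61799
p₀ = P(outcome | unexposed) = 244/2236 = 0.10912
Overall risk P(Y=1) = π·p₁ + (1−π)·p₀ = 0.11×0.61799 + 0.89×0.10912 = 0.1651.
Under exogeneity, PAF = [P(Y=1) − p₀] / P(Y=1).
PAF = (0.1651 − 0.10912) / 0.1651 ≈ 0.3390

PAF ≈ 0.339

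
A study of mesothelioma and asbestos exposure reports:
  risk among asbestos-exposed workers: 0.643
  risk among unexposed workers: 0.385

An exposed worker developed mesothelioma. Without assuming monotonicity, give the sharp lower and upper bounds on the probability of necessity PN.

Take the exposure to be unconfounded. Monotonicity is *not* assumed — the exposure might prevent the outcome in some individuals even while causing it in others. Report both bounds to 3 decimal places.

0.401 ≤ PN ≤ 0.956

Let p₁ = 0.643, p₀ = 0.385.
Under exogeneity alone the bounds on PN are max{0,(p₁−p₀)/p₁} ≤ PN ≤ min{1,(1−p₀)/p₁}.
  lower = (p₁ − p₀)/p₁ = 0.258 / 0.643 ≈ 0.4012
  upper = min{1, (1 − p₀)/p₁} = 0.615 / 0.643 ≈ 0.9565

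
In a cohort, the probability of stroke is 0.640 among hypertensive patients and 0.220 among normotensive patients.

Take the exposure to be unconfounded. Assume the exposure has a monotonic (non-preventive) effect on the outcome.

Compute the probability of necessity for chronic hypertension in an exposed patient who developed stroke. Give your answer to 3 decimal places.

PN ≈ 0.656

Let p₁ = 0.64, p₀ = 0.22.
Under exogeneity and monotonicity, PN = (p₁ − p₀) / p₁.
PN = (0.64 − 0.22) / 0.64 = 0.42 / 0.64 ≈ 0.6562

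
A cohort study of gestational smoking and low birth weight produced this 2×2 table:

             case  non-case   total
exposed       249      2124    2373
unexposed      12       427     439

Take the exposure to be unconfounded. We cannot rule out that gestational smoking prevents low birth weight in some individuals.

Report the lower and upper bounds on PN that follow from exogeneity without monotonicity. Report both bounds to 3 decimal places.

0.739 ≤ PN ≤ 1.000

p₁ = P(outcome | exposed) = 249/2373 = 0.10493
p₀ = P(outcome | unexposed) = 12/439 = 0.027335
Under exogeneity alone the bounds on PN are max{0,(p₁−p₀)/p₁} ≤ PN ≤ min{1,(1−p₀)/p₁}.
  lower = (p₁ − p₀)/p₁ = 0.077596 / 0.10493 ≈ 0.7395
  upper = min{1, (1 − p₀)/p₁} = 0.97267 / 0.10493 ≈ 9.2696 → capped at 1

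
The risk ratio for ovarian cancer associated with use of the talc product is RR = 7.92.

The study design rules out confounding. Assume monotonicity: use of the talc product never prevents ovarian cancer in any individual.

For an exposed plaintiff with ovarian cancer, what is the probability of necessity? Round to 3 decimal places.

Under exogeneity and monotonicity, PN = (RR − 1) / RR = 1 − 1/RR.
PN = (7.92 − 1) / 7.92 = 6.92 / 7.92 ≈ 0.8737

PN ≈ 0.874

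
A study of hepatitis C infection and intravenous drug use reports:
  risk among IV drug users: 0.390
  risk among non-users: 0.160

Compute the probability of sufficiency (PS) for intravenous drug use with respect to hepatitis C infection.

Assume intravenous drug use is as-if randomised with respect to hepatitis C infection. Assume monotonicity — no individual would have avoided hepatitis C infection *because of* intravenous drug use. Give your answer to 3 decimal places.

PS ≈ 0.274

Let p₁ = 0.39, p₀ = 0.16.
Under exogeneity and monotonicity, PS = (p₁ − p₀) / (1 − p₀).
PS = (0.39 − 0.16) / (1 − 0.16) = 0.23 / 0.84 ≈ 0.2738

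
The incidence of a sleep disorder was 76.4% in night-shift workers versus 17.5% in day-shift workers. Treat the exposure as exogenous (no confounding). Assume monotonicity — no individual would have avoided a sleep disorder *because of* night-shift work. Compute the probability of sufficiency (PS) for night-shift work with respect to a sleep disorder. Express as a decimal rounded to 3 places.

p₁ = 0.764, p₀ = 0.175.
Under exogeneity and monotonicity, PS = (p₁ − p₀) / (1 − p₀).
PS = (0.764 − 0.175) / (1 − 0.175) = 0.589 / 0.825 ≈ 0.7139

PS ≈ 0.714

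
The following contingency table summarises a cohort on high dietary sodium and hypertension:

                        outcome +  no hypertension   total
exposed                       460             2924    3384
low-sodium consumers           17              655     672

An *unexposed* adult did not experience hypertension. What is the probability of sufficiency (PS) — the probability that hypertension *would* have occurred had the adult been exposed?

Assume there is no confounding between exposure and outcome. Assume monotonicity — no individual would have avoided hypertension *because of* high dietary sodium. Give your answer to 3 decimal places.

PS ≈ 0.114

p₁ = P(outcome | exposed) = 460/3384 = 0.13593
p₀ = P(outcome | unexposed) = 17/672 = 0.025298
Under exogeneity and monotonicity, PS = (p₁ − p₀) / (1 − p₀).
PS = (0.13593 − 0.025298) / (1 − 0.025298) = 0.11064 / 0.9747 ≈ 0.1135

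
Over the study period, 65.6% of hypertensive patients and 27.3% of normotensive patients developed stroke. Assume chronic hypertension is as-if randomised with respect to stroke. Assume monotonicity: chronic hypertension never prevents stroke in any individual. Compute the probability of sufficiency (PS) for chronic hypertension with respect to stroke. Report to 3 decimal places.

p₁ = 0.656, p₀ = 0.273.
Under exogeneity and monotonicity, PS = (p₁ − p₀) / (1 − p₀).
PS = (0.656 − 0.273) / (1 − 0.273) = 0.383 / 0.727 ≈ 0.5268

PS ≈ 0.527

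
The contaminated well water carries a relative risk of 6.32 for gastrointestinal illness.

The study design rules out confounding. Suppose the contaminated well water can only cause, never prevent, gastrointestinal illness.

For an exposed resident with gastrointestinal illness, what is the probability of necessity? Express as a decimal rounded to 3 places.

PN ≈ 0.842

Under exogeneity and monotonicity, PN = (RR − 1) / RR = 1 − 1/RR.
PN = (6.32 − 1) / 6.32 = 5.32 / 6.32 ≈ 0.8418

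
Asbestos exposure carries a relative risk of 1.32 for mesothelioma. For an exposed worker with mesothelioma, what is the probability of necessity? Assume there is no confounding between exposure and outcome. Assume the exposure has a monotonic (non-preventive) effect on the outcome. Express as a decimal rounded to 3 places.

PN ≈ 0.242

Under exogeneity and monotonicity, PN = (RR − 1) / RR = 1 − 1/RR.
PN = (1.32 − 1) / 1.32 = 0.32 / 1.32 ≈ 0.2424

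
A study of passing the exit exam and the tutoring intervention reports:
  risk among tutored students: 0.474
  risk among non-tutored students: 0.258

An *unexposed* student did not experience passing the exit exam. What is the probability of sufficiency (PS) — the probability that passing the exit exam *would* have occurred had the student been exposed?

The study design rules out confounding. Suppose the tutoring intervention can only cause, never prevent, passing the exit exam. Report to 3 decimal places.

PS ≈ 0.291

Let p₁ = 0.474, p₀ = 0.258.
Under exogeneity and monotonicity, PS = (p₁ − p₀) / (1 − p₀).
PS = (0.474 − 0.258) / (1 − 0.258) = 0.216 / 0.742 ≈ 0.2911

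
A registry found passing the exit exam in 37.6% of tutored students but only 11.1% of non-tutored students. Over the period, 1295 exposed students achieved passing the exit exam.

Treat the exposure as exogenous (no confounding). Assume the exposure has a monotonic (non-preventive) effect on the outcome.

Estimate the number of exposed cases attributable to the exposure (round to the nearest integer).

p₁ = 0.376, p₀ = 0.111.
PN = (p₁ − p₀)/p₁ = (0.376 − 0.111) / 0.376 ≈ 0.70479.
Attributable cases ≈ PN × (exposed cases) = 0.70479 × 1295 ≈ 912.70.

about 913 cases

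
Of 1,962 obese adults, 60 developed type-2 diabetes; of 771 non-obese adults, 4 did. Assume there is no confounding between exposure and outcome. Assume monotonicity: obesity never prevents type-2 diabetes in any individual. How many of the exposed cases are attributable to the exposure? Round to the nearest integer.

p₁ = P(outcome | exposed) = 60/1962 = 0.030581
p₀ = P(outcome | unexposed) = 4/771 = 0.0051881
PN = (p₁ − p₀)/p₁ = (0.030581 − 0.0051881) / 0.030581 ≈ 0.83035.
Attributable cases ≈ PN × (exposed cases) = 0.83035 × 60 ≈ 49.82.

about 50 cases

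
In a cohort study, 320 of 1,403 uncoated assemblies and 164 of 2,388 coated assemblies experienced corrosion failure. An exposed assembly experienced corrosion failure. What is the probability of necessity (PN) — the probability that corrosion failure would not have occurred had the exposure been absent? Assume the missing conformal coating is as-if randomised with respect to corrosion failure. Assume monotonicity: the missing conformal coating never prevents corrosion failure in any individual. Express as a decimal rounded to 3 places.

PN ≈ 0.699

p₁ = P(outcome | exposed) = 320/1403 = 0.22808
p₀ = P(outcome | unexposed) = 164/2388 = 0.068677
Under exogeneity and monotonicity, PN = (p₁ − p₀) / p₁.
PN = (0.22808 − 0.068677) / 0.22808 = 0.15941 / 0.22808 ≈ 0.6989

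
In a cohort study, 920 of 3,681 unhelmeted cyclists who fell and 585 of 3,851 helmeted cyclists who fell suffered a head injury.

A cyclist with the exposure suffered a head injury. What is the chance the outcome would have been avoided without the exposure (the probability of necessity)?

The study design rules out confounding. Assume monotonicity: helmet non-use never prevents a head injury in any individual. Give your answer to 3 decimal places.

p₁ = P(outcome | exposed) = 920/3681 = 0.24993
p₀ = P(outcome | unexposed) = 585/3851 = 0.15191
Under exogeneity and monotonicity, PN = (p₁ − p₀) / p₁.
PN = (0.24993 − 0.15191) / 0.24993 = 0.098023 / 0.24993 ≈ 0.3922

PN ≈ 0.392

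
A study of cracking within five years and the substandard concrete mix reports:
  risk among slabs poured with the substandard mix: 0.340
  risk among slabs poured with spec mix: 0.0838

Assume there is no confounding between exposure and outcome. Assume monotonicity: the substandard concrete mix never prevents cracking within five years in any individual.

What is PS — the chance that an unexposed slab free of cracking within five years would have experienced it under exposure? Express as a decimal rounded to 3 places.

PS ≈ 0.280

Let p₁ = 0.34, p₀ = 0.0838.
Under exogeneity and monotonicity, PS = (p₁ − p₀) / (1 − p₀).
PS = (0.34 − 0.0838) / (1 − 0.0838) = 0.2562 / 0.9162 ≈ 0.2796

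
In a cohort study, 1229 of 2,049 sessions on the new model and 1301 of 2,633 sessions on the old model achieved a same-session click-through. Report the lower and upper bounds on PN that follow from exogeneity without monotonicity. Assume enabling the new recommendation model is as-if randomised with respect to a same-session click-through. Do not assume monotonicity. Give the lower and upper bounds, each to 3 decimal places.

0.176 ≤ PN ≤ 0.843

p₁ = P(outcome | exposed) = 1229/2049 = 0.5998
p₀ = P(outcome | unexposed) = 1301/2633 = 0.49411
Under exogeneity alone the bounds on PN are max{0,(p₁−p₀)/p₁} ≤ PN ≤ min{1,(1−p₀)/p₁}.
  lower = (p₁ − p₀)/p₁ = 0.10569 / 0.5998 ≈ 0.1762
  upper = min{1, (1 − p₀)/p₁} = 0.50589 / 0.5998 ≈ 0.8434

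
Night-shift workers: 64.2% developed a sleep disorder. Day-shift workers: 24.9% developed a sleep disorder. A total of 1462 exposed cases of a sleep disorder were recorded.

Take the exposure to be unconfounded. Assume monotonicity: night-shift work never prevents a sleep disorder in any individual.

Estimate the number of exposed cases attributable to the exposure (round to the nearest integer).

about 895 cases

p₁ = 0.642, p₀ = 0.249.
PN = (p₁ − p₀)/p₁ = (0.642 − 0.249) / 0.642 ≈ 0.61215.
Attributable cases ≈ PN × (exposed cases) = 0.61215 × 1462 ≈ 894.96.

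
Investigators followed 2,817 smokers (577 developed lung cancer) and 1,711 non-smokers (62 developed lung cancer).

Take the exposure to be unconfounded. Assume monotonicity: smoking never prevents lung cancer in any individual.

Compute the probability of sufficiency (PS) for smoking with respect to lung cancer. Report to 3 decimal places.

p₁ = P(outcome | exposed) = 577/2817 = 0.20483
p₀ = P(outcome | unexposed) = 62/1711 = 0.036236
Under exogeneity and monotonicity, PS = (p₁ − p₀) / (1 − p₀).
PS = (0.20483 − 0.036236) / (1 − 0.036236) = 0.16859 / 0.96376 ≈ 0.1749

PS ≈ 0.175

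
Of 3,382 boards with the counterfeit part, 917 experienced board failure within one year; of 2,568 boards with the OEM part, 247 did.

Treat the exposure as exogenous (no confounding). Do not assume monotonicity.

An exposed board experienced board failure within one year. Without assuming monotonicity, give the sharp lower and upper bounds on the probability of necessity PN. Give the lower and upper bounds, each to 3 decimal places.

0.645 ≤ PN ≤ 1.000

p₁ = P(outcome | exposed) = 917/3382 = 0.27114
p₀ = P(outcome | unexposed) = 247/2568 = 0.096184
Under exogeneity alone the bounds on PN are max{0,(p₁−p₀)/p₁} ≤ PN ≤ min{1,(1−p₀)/p₁}.
  lower = (p₁ − p₀)/p₁ = 0.17496 / 0.27114 ≈ 0.6453
  upper = min{1, (1 − p₀)/p₁} = 0.90382 / 0.27114 ≈ 3.3334 → capped at 1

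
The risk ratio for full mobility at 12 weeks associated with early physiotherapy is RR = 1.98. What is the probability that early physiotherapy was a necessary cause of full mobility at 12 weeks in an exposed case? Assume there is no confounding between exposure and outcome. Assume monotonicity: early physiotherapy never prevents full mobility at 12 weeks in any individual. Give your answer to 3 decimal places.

Under exogeneity and monotonicity, PN = (RR − 1) / RR = 1 − 1/RR.
PN = (1.98 − 1) / 1.98 = 0.98 / 1.98 ≈ 0.4949

PN ≈ 0.495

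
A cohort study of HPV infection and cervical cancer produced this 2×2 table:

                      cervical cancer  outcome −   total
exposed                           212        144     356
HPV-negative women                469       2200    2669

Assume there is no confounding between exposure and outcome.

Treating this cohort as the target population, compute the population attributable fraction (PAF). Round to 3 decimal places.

p₁ = P(outcome | exposed) = 212/356 = 0.59551
p₀ = P(outcome | unexposed) = 469/2669 = 0.17572
Exposure prevalence π = 356/3025 = 0.11769; overall risk P(Y=1) = 0.22512.
Under exogeneity, PAF = [P(Y=1) − p₀]/P(Y=1).
PAF = (0.22512 − 0.17572) / 0.22512 ≈ 0.2194

PAF ≈ 0.219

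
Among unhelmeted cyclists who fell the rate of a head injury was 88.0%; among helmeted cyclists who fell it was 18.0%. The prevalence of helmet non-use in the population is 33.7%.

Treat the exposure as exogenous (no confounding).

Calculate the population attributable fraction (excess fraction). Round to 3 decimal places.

p₁ = 0.88, p₀ = 0.18.
Overall risk P(Y=1) = π·p₁ + (1−π)·p₀ = 0.337×0.88 + 0.663×0.18 = 0.4159.
Under exogeneity, PAF = [P(Y=1) − p₀] / P(Y=1).
PAF = (0.4159 − 0.18) / 0.4159 ≈ 0.5672

PAF ≈ 0.567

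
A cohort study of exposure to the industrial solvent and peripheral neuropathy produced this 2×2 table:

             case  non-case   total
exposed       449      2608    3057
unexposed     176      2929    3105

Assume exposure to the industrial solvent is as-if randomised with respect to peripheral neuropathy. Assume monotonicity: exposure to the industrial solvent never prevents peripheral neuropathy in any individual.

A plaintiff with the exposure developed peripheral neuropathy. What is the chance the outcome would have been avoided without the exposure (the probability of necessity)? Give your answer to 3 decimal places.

PN ≈ 0.614

p₁ = P(outcome | exposed) = 449/3057 = 0.14688
p₀ = P(outcome | unexposed) = 176/3105 = 0.056683
Under exogeneity and monotonicity, PN = (p₁ − p₀)/p₁.
PN = (0.14688 − 0.056683) / 0.14688 ≈ 0.6141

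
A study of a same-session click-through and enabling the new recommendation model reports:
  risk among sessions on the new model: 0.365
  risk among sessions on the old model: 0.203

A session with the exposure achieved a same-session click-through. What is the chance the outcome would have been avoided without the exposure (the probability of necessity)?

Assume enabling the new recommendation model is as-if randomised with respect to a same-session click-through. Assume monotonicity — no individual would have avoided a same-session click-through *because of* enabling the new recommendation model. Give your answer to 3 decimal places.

Let p₁ = 0.365, p₀ = 0.203.
Under exogeneity and monotonicity, PN = (p₁ − p₀) / p₁.
PN = (0.365 − 0.203) / 0.365 = 0.162 / 0.365 ≈ 0.4438

PN ≈ 0.444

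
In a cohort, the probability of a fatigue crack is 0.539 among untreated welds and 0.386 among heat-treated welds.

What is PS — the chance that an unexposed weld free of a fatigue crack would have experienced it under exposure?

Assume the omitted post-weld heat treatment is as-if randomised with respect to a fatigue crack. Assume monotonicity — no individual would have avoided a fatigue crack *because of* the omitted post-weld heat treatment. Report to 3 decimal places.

PS ≈ 0.249

Let p₁ = 0.539, p₀ = 0.386.
Under exogeneity and monotonicity, PS = (p₁ − p₀) / (1 − p₀).
PS = (0.539 − 0.386) / (1 − 0.386) = 0.153 / 0.614 ≈ 0.2492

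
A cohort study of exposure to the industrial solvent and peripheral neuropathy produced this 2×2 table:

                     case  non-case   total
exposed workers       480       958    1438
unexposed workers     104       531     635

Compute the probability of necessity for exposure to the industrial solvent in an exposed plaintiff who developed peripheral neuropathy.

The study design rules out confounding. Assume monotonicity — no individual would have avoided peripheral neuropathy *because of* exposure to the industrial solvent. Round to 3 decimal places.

PN ≈ 0.509

p₁ = P(outcome | exposed) = 480/1438 = 0.3338
p₀ = P(outcome | unexposed) = 104/635 = 0.16378
Under exogeneity and monotonicity, PN = (p₁ − p₀)/p₁.
PN = (0.3338 − 0.16378) / 0.3338 ≈ 0.5093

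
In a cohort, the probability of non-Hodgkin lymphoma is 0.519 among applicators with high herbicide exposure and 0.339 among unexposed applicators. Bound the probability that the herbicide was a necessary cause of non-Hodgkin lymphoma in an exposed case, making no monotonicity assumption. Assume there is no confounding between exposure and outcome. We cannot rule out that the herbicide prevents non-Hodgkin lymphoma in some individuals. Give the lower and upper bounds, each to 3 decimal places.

0.347 ≤ PN ≤ 1.000

Let p₁ = 0.519, p₀ = 0.339.
Under exogeneity alone the bounds on PN are max{0,(p₁−p₀)/p₁} ≤ PN ≤ min{1,(1−p₀)/p₁}.
  lower = (p₁ − p₀)/p₁ = 0.18 / 0.519 ≈ 0.3468
  upper = min{1, (1 − p₀)/p₁} = 0.661 / 0.519 ≈ 1.2736 → capped at 1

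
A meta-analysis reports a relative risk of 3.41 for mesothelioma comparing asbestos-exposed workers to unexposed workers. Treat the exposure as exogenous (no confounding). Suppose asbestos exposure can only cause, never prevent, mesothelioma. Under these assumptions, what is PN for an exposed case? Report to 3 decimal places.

Under exogeneity and monotonicity, PN = (RR − 1) / RR = 1 − 1/RR.
PN = (3.41 − 1) / 3.41 = 2.41 / 3.41 ≈ 0.7067

PN ≈ 0.707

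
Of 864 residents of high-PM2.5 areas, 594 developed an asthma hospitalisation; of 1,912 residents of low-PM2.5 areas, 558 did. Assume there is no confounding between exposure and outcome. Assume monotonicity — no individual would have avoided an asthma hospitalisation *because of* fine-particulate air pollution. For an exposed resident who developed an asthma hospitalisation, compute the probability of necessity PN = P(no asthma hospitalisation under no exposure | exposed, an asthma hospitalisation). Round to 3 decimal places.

p₁ = P(outcome | exposed) = 594/864 = 0.6875
p₀ = P(outcome | unexposed) = 558/1912 = 0.29184
Under exogeneity and monotonicity, PN = (p₁ − p₀) / p₁.
PN = (0.6875 − 0.29184) / 0.6875 = 0.39566 / 0.6875 ≈ 0.5755

PN ≈ 0.576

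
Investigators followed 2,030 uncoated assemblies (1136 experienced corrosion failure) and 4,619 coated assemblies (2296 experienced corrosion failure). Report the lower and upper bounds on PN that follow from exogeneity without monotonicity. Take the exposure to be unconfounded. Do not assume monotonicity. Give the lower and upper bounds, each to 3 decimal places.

p₁ = P(outcome | exposed) = 1136/2030 = 0.55961
p₀ = P(outcome | unexposed) = 2296/4619 = 0.49708
Under exogeneity alone the bounds on PN are max{0,(p₁−p₀)/p₁} ≤ PN ≤ min{1,(1−p₀)/p₁}.
  lower = (p₁ − p₀)/p₁ = 0.062529 / 0.55961 ≈ 0.1117
  upper = min{1, (1 − p₀)/p₁} = 0.50292 / 0.55961 ≈ 0.8987

0.112 ≤ PN ≤ 0.899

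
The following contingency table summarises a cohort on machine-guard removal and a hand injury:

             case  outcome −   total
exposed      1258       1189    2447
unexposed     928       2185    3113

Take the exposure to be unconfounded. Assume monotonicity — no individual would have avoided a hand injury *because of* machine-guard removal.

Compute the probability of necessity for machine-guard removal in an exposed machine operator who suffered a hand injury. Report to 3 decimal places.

p₁ = P(outcome | exposed) = 1258/2447 = 0.5141
p₀ = P(outcome | unexposed) = 928/3113 = 0.2981
Under exogeneity and monotonicity, PN = (p₁ − p₀) / p₁.
PN = (0.5141 − 0.2981) / 0.5141 = 0.21599 / 0.5141 ≈ 0.4201

PN ≈ 0.420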